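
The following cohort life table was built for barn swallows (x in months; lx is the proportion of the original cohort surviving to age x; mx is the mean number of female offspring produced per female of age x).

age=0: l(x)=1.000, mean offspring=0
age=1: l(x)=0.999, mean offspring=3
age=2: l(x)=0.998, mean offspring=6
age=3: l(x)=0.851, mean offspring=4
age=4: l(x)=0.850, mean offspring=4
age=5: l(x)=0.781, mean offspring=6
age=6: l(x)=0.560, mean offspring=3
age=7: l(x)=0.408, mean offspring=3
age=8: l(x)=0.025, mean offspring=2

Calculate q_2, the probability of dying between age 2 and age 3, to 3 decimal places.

0.147

q_2 = (l_2 − l_3) / l_2 = (0.998 − 0.851) / 0.998
     = 0.147 / 0.998 = 0.147295… → 0.147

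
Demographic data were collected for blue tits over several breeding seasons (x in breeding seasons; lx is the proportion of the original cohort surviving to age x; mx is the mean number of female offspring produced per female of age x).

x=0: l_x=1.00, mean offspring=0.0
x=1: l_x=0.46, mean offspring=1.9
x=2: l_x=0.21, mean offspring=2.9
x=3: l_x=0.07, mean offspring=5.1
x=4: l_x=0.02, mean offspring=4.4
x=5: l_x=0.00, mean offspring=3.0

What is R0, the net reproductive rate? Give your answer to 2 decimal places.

1.93

lx·mx by age: 0, 0.874, 0.609, 0.357, 0.088, 0
R0 = Σ lx·mx = 1.928 → 1.93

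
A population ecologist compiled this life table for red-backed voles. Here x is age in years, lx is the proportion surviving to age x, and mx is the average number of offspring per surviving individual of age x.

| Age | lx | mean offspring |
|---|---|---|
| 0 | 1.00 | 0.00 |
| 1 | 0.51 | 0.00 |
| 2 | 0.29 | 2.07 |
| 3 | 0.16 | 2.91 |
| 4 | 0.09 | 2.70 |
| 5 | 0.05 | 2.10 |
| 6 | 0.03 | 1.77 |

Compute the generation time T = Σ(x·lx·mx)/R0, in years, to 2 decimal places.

3.01

lx·mx: 0, 0, 0.6003, 0.4656, 0.243, 0.105, 0.0531 → R0 = 1.467
x·lx·mx: 0, 0, 1.2006, 1.3968, 0.972, 0.525, 0.3186 → Σ = 4.413
T = 4.413 / 1.467 = 3.00818… → 3.01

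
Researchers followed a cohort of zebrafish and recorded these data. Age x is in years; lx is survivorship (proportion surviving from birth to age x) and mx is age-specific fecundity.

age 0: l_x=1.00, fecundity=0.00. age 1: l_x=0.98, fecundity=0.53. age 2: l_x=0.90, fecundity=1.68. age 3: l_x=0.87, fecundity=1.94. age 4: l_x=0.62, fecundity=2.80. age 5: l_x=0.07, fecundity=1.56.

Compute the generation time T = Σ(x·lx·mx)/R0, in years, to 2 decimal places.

2.89

lx·mx: 0, 0.5194, 1.512, 1.6878, 1.736, 0.1092 → R0 = 5.5644
x·lx·mx: 0, 0.5194, 3.024, 5.0634, 6.944, 0.546 → Σ = 16.0968
T = 16.0968 / 5.5644 = 2.892819… → 2.89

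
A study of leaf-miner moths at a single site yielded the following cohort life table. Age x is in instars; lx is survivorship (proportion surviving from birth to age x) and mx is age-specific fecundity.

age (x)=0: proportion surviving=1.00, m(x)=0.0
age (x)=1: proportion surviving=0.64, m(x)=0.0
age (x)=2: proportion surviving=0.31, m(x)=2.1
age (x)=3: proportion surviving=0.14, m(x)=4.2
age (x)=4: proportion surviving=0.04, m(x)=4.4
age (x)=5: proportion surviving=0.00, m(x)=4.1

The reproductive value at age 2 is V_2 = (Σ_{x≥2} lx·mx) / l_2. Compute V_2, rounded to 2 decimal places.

lx·mx for x ≥ 2: 0.651, 0.588, 0.176, 0 → sum = 1.415
V_2 = 1.415 / l_2 = 1.415 / 0.31 = 4.564516… → 4.56

4.56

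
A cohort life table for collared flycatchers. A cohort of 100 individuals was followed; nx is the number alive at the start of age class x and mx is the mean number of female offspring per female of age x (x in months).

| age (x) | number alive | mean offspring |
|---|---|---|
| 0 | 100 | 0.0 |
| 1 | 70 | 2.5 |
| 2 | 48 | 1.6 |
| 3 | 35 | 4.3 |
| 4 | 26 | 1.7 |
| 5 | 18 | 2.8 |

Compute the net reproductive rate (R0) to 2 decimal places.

4.97

lx = nx/n0 = nx/100: 1, 0.7, 0.48, 0.35, 0.26, 0.18
lx·mx by age: 0, 1.75, 0.768, 1.505, 0.442, 0.504
R0 = Σ lx·mx = 4.969 → 4.97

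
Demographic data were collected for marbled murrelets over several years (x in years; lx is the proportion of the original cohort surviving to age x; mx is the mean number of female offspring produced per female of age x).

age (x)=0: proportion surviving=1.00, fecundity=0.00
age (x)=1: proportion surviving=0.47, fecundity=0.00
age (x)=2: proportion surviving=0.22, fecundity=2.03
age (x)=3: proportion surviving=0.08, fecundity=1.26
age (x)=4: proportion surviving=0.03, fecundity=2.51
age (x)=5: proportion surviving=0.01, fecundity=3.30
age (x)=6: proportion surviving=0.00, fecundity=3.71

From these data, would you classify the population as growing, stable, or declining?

declining

R0 = Σ lx·mx = 0 + 0 + 0.4466 + 0.1008 + 0.0753 + 0.033 + 0 = 0.6557
R0 < 1, so the population is declining.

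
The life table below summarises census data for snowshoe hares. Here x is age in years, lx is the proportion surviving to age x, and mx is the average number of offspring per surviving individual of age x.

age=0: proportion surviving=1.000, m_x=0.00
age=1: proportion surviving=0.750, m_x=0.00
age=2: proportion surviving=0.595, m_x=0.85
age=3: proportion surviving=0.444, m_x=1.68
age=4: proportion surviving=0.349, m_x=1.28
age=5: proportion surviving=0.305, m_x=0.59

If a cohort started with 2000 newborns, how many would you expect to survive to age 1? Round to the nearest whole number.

Expected survivors = N0 · l_1 = 2000 × 0.750 = 1500 → 1500

1500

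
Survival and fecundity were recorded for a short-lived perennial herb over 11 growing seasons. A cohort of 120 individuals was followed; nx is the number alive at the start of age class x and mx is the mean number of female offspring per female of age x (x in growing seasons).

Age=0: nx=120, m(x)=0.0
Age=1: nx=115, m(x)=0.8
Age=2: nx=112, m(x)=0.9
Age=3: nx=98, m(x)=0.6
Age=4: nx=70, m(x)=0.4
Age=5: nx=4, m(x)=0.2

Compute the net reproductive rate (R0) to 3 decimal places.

2.337

lx = nx/n0 = nx/120: 1, 0.95833…, 0.93333…, 0.81667…, 0.58333…, 0.03333…
lx·mx by age: 0, 0.766667…, 0.84…, 0.49…, 0.233333…, 0.006667…
R0 = Σ lx·mx = 2.336667… → 2.337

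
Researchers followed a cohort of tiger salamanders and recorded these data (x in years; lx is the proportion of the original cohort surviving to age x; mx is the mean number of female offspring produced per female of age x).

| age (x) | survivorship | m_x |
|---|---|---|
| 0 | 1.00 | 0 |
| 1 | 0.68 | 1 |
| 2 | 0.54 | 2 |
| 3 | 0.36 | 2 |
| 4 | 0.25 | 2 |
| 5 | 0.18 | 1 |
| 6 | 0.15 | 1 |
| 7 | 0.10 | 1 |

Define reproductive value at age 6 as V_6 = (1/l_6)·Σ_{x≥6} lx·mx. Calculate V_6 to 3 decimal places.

1.667

lx·mx for x ≥ 6: 0.15, 0.1 → sum = 0.25
V_6 = 0.25 / l_6 = 0.25 / 0.15 = 1.666667… → 1.667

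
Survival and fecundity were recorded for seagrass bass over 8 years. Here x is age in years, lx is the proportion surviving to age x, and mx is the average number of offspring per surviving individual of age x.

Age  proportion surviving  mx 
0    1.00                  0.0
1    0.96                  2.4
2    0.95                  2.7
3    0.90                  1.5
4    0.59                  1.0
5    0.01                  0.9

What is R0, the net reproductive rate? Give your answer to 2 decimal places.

lx·mx by age: 0, 2.304, 2.565, 1.35, 0.59, 0.009
R0 = Σ lx·mx = 6.818 → 6.82

6.82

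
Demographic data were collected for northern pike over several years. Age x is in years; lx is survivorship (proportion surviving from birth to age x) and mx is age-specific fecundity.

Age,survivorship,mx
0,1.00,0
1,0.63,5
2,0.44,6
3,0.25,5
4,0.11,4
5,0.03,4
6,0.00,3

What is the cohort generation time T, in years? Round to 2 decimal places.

1.91

lx·mx: 0, 3.15, 2.64, 1.25, 0.44, 0.12, 0 → R0 = 7.6
x·lx·mx: 0, 3.15, 5.28, 3.75, 1.76, 0.6, 0 → Σ = 14.54
T = 14.54 / 7.6 = 1.913158… → 1.91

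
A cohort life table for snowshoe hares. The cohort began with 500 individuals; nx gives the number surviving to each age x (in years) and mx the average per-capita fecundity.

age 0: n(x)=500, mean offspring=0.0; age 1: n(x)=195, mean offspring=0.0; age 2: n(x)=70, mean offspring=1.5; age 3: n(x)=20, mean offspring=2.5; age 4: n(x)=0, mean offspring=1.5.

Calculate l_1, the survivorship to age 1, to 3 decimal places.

0.390

l_1 = n_1/n_0 = 195/500 = 0.39 → 0.390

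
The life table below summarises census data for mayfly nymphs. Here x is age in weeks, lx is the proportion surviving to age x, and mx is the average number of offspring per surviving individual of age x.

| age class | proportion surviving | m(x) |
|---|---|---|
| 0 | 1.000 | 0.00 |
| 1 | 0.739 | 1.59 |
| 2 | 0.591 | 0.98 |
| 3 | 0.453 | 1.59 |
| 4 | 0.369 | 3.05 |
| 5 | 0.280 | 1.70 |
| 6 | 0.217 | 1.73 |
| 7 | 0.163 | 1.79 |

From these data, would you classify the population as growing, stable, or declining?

R0 = Σ lx·mx = 0 + 1.17501 + 0.57918 + 0.72027 + 1.12545 + 0.476 + 0.37541 + 0.29177 = 4.74309
R0 > 1, so the population is growing.

growing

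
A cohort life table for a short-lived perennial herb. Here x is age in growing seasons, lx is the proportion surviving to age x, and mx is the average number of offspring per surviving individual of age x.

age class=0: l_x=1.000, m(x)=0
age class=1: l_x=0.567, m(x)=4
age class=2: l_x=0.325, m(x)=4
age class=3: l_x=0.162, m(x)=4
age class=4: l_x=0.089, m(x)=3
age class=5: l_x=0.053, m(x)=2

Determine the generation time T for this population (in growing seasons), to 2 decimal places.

lx·mx: 0, 2.268, 1.3, 0.648, 0.267, 0.106 → R0 = 4.589
x·lx·mx: 0, 2.268, 2.6, 1.944, 1.068, 0.53 → Σ = 8.41
T = 8.41 / 4.589 = 1.832643… → 1.83

1.83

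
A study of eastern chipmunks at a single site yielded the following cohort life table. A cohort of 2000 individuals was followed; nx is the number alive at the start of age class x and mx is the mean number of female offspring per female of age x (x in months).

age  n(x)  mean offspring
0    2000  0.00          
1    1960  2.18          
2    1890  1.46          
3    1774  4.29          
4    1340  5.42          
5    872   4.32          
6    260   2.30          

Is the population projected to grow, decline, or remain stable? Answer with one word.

lx = nx/n0 = nx/2000: 1, 0.98, 0.945, 0.887, 0.67, 0.436, 0.13
R0 = Σ lx·mx = 0 + 2.1364 + 1.3797 + 3.80523 + 3.6314 + 1.88352 + 0.299 = 13.13525
R0 > 1, so the population is growing.

growing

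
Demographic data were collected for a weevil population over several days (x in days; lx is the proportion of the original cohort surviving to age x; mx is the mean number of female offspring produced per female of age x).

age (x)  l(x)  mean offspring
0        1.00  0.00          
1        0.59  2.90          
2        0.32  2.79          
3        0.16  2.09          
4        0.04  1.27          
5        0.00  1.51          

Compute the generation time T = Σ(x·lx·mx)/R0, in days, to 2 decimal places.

1.57

lx·mx: 0, 1.711, 0.8928, 0.3344, 0.0508, 0 → R0 = 2.989
x·lx·mx: 0, 1.711, 1.7856, 1.0032, 0.2032, 0 → Σ = 4.703
T = 4.703 / 2.989 = 1.573436… → 1.57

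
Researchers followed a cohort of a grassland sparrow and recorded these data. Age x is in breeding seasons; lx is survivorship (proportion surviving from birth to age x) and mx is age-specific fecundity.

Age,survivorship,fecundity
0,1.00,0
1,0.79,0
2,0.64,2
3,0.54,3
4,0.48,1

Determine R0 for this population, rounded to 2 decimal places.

lx·mx by age: 0, 0, 1.28, 1.62, 0.48
R0 = Σ lx·mx = 3.38 → 3.38

3.38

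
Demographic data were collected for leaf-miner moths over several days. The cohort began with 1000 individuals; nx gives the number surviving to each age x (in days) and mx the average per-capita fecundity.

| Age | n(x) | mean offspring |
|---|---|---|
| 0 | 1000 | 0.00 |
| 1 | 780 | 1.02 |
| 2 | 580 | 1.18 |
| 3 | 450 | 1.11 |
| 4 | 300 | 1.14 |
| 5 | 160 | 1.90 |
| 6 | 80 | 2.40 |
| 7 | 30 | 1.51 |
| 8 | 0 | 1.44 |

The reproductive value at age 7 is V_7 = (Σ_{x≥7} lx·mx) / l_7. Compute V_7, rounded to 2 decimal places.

1.51

lx = nx/n0 = nx/1000: 1, 0.78, 0.58, 0.45, 0.3, 0.16, 0.08, 0.03, 0
lx·mx for x ≥ 7: 0.0453, 0 → sum = 0.0453
V_7 = 0.0453 / l_7 = 0.0453 / 0.03 = 1.51 → 1.51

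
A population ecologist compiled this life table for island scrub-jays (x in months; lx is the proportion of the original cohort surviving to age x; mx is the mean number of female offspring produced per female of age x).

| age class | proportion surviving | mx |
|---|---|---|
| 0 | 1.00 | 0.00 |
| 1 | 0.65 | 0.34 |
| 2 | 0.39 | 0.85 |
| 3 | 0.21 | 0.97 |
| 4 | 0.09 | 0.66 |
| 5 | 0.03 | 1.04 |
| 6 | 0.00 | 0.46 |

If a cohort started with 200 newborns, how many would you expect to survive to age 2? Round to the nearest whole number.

Expected survivors = N0 · l_2 = 200 × 0.39 = 78 → 78

78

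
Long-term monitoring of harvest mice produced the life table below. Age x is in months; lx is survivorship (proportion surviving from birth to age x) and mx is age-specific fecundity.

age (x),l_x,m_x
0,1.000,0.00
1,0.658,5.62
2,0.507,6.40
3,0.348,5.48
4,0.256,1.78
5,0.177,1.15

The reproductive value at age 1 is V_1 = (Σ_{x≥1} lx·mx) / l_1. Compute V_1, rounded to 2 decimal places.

14.45

lx·mx for x ≥ 1: 3.69796, 3.2448, 1.90704, 0.45568, 0.20355 → sum = 9.50903
V_1 = 9.50903 / l_1 = 9.50903 / 0.658 = 14.451413… → 14.45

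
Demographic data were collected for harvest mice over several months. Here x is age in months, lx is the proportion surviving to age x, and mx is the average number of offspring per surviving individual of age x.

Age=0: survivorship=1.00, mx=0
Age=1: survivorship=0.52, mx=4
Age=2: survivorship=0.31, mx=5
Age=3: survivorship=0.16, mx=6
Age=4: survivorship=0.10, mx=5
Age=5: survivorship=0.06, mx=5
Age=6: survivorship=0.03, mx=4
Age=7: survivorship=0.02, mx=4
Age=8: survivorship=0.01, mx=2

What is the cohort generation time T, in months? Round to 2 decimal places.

2.32

lx·mx: 0, 2.08, 1.55, 0.96, 0.5, 0.3, 0.12, 0.08, 0.02 → R0 = 5.61
x·lx·mx: 0, 2.08, 3.1, 2.88, 2, 1.5, 0.72, 0.56, 0.16 → Σ = 13
T = 13 / 5.61 = 2.317291… → 2.32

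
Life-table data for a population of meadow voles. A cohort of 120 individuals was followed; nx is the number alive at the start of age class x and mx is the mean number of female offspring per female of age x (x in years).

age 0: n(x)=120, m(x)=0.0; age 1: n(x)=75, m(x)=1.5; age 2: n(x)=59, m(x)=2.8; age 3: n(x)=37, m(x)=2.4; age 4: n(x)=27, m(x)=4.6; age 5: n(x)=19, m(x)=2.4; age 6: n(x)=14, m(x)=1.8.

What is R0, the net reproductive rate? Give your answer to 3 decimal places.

lx = nx/n0 = nx/120: 1, 0.625, 0.49167…, 0.30833…, 0.225, 0.15833…, 0.11667…
lx·mx by age: 0, 0.9375, 1.376667…, 0.74…, 1.035, 0.38…, 0.21…
R0 = Σ lx·mx = 4.679167… → 4.679

4.679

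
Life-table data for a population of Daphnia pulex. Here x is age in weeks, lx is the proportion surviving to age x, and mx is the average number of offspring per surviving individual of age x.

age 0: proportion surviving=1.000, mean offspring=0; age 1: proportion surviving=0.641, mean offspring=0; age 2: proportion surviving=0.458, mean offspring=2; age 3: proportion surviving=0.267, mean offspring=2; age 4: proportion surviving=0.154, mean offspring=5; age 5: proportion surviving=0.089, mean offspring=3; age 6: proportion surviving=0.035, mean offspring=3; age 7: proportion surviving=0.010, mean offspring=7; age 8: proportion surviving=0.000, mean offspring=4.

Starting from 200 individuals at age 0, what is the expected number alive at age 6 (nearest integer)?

Expected survivors = N0 · l_6 = 200 × 0.035 = 7 → 7

7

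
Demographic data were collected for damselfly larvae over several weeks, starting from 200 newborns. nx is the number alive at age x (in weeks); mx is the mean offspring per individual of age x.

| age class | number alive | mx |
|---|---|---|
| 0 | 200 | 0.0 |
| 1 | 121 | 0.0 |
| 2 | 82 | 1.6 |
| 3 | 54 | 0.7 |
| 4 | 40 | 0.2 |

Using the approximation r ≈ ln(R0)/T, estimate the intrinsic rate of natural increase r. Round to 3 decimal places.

lx = nx/n0 = nx/200: 1, 0.605, 0.41, 0.27, 0.2
R0 = Σ lx·mx = 0 + 0 + 0.656 + 0.189 + 0.04 = 0.885
Σ x·lx·mx = 2.039; T = 2.039/0.885 = 2.30395…
r ≈ ln(R0)/T = ln(0.885)/2.30395… = -0.05303… → -0.053

-0.053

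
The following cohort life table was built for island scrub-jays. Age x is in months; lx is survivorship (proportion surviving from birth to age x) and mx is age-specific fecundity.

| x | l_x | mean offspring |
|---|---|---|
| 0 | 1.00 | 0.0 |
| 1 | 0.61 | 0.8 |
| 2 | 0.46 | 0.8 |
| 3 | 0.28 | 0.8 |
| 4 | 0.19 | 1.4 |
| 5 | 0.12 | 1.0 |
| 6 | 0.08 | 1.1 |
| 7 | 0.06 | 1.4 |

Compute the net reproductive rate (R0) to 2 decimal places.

1.64

lx·mx by age: 0, 0.488, 0.368, 0.224, 0.266, 0.12, 0.088, 0.084
R0 = Σ lx·mx = 1.638 → 1.64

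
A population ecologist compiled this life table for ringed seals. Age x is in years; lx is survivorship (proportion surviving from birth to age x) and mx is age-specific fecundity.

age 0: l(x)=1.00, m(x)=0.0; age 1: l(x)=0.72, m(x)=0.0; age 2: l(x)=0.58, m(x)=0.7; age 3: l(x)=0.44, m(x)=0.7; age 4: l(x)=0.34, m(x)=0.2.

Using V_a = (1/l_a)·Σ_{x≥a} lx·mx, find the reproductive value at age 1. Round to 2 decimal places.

lx·mx for x ≥ 1: 0, 0.406, 0.308, 0.068 → sum = 0.782
V_1 = 0.782 / l_1 = 0.782 / 0.72 = 1.086111… → 1.09

1.09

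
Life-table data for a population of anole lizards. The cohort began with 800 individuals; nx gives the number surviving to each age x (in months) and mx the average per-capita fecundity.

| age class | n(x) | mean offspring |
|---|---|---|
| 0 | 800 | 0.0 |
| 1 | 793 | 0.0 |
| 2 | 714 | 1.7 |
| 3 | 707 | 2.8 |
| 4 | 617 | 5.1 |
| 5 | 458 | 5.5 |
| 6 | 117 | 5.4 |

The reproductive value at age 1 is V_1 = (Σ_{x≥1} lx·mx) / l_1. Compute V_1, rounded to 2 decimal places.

11.97

lx = nx/n0 = nx/800: 1, 0.99125, 0.8925, 0.88375, 0.77125, 0.5725, 0.14625
lx·mx for x ≥ 1: 0, 1.51725, 2.4745, 3.933375, 3.14875, 0.78975 → sum = 11.863625
V_1 = 11.863625 / l_1 = 11.863625 / 0.99125 = 11.968348… → 11.97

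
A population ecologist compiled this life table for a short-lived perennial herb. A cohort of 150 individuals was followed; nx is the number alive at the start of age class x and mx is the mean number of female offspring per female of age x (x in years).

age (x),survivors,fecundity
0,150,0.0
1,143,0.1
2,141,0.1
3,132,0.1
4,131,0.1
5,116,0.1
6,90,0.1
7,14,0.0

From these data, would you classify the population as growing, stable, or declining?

declining

lx = nx/n0 = nx/150: 1, 0.95333…, 0.94, 0.88, 0.87333…, 0.77333…, 0.6, 0.09333…
R0 = Σ lx·mx = 0 + 0.095333… + 0.094 + 0.088 + 0.087333… + 0.077333… + 0.06 + 0 = 0.502…
R0 < 1, so the population is declining.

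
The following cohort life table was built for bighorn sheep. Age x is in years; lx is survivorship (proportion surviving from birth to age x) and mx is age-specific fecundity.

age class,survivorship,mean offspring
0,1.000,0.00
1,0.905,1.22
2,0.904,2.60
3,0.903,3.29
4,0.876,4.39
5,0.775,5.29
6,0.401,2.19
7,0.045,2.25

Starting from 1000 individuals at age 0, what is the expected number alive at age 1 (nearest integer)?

905

Expected survivors = N0 · l_1 = 1000 × 0.905 = 905 → 905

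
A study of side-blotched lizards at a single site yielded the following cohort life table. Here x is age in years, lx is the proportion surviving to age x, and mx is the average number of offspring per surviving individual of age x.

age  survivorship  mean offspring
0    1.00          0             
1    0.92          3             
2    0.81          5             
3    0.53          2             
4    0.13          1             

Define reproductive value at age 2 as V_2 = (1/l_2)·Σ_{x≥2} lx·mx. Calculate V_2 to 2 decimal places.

6.47

lx·mx for x ≥ 2: 4.05, 1.06, 0.13 → sum = 5.24
V_2 = 5.24 / l_2 = 5.24 / 0.81 = 6.469136… → 6.47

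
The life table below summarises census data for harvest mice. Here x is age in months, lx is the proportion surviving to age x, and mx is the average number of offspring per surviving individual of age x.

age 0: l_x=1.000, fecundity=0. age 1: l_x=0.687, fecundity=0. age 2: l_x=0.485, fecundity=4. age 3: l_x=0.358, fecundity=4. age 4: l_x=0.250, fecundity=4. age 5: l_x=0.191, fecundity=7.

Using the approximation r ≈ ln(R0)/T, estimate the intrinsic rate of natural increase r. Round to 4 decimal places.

0.5273

R0 = Σ lx·mx = 0 + 0 + 1.94 + 1.432 + 1 + 1.337 = 5.709
Σ x·lx·mx = 18.861; T = 18.861/5.709 = 3.30373…
r ≈ ln(R0)/T = ln(5.709)/3.30373… = 0.527296… → 0.5273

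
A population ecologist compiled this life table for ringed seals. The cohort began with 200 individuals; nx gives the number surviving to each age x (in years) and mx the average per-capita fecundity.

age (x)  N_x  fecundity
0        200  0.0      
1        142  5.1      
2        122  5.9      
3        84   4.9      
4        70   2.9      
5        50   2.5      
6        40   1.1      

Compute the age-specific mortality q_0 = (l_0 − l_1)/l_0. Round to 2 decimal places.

0.29

lx = nx/n0 = nx/200: 1, 0.71, 0.61, 0.42, 0.35, 0.25, 0.2
q_0 = (l_0 − l_1) / l_0 = (1 − 0.71) / 1
     = 0.29 / 1 = 0.29 → 0.29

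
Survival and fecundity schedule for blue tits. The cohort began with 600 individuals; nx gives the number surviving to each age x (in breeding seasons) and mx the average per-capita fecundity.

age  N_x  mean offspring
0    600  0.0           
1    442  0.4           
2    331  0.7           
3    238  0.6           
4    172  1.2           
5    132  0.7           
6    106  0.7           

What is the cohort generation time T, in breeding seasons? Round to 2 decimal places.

3.03

lx = nx/n0 = nx/600: 1, 0.73667…, 0.55167…, 0.39667…, 0.28667…, 0.22, 0.17667…
lx·mx: 0, 0.294667…, 0.386167…, 0.238…, 0.344…, 0.154, 0.123667… → R0 = 1.5405…
x·lx·mx: 0, 0.294667…, 0.772333…, 0.714…, 1.376…, 0.77, 0.742… → Σ = 4.669…
T = 4.669… / 1.5405… = 3.030834… → 3.03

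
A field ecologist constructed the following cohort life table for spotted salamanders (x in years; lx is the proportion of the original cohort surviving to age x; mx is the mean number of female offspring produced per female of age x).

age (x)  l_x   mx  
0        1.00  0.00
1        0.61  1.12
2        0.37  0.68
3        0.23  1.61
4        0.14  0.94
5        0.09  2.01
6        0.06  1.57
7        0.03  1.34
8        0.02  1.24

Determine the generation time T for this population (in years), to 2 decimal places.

2.69

lx·mx: 0, 0.6832, 0.2516, 0.3703, 0.1316, 0.1809, 0.0942, 0.0402, 0.0248 → R0 = 1.7768
x·lx·mx: 0, 0.6832, 0.5032, 1.1109, 0.5264, 0.9045, 0.5652, 0.2814, 0.1984 → Σ = 4.7732
T = 4.7732 / 1.7768 = 2.686403… → 2.69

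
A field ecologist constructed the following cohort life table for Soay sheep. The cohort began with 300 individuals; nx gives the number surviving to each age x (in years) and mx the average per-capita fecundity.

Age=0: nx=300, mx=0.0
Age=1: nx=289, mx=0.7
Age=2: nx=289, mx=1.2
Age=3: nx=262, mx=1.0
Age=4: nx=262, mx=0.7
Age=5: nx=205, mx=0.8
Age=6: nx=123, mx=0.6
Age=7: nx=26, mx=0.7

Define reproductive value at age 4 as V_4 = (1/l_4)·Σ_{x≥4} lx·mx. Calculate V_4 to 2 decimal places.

1.68

lx = nx/n0 = nx/300: 1, 0.96333…, 0.96333…, 0.87333…, 0.87333…, 0.68333…, 0.41, 0.08667…
lx·mx for x ≥ 4: 0.611333…, 0.546667…, 0.246, 0.060667… → sum = 1.464667…
V_4 = 1.464667… / l_4 = 1.464667… / 0.873333… = 1.677099… → 1.68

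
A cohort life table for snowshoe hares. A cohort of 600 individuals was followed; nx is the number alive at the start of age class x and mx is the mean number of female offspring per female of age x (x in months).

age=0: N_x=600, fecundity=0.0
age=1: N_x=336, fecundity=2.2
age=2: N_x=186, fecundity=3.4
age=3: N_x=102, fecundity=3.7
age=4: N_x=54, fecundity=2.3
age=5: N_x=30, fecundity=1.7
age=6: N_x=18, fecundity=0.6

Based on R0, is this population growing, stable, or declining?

lx = nx/n0 = nx/600: 1, 0.56, 0.31, 0.17, 0.09, 0.05, 0.03
R0 = Σ lx·mx = 0 + 1.232 + 1.054 + 0.629 + 0.207 + 0.085 + 0.018 = 3.225
R0 > 1, so the population is growing.

growing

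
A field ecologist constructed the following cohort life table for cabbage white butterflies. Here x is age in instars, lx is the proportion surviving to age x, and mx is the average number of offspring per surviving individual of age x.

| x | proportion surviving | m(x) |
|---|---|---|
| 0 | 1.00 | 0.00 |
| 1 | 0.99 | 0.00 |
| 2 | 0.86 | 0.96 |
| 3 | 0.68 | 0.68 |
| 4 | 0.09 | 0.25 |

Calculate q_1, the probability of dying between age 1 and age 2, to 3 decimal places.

0.131

q_1 = (l_1 − l_2) / l_1 = (0.99 − 0.86) / 0.99
     = 0.13 / 0.99 = 0.131313… → 0.131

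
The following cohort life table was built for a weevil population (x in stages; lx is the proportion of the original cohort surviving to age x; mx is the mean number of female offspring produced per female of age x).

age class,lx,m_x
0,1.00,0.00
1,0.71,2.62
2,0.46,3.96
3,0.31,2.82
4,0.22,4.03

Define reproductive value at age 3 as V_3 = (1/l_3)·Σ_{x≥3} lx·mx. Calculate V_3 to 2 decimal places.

5.68

lx·mx for x ≥ 3: 0.8742, 0.8866 → sum = 1.7608
V_3 = 1.7608 / l_3 = 1.7608 / 0.31 = 5.68 → 5.68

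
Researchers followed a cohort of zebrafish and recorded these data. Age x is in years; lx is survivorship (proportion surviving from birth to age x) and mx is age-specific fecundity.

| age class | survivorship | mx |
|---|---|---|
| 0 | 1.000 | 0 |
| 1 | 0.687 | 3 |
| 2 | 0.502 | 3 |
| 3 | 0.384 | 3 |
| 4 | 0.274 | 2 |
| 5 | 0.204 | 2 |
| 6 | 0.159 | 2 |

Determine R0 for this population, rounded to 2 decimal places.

5.99

lx·mx by age: 0, 2.061, 1.506, 1.152, 0.548, 0.408, 0.318
R0 = Σ lx·mx = 5.993 → 5.99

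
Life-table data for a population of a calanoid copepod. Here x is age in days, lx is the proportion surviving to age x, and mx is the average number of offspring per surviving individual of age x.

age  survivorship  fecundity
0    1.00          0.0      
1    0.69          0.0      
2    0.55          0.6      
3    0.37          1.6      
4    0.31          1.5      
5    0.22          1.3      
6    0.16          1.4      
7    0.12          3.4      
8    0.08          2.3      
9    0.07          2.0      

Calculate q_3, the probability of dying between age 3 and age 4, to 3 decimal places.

0.162

q_3 = (l_3 − l_4) / l_3 = (0.37 − 0.31) / 0.37
     = 0.06 / 0.37 = 0.162162… → 0.162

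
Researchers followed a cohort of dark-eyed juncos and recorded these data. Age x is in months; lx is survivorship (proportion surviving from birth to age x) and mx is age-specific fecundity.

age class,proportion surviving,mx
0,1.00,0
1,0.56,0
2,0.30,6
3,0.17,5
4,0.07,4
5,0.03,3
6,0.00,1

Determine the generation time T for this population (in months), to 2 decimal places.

lx·mx: 0, 0, 1.8, 0.85, 0.28, 0.09, 0 → R0 = 3.02
x·lx·mx: 0, 0, 3.6, 2.55, 1.12, 0.45, 0 → Σ = 7.72
T = 7.72 / 3.02 = 2.556291… → 2.56

2.56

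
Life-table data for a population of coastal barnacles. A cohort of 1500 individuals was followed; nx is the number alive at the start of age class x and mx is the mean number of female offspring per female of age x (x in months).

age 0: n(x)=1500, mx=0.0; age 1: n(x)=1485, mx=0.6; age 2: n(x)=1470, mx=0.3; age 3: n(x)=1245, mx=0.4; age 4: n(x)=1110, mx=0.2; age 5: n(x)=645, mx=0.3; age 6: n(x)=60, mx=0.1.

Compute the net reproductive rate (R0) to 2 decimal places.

1.50

lx = nx/n0 = nx/1500: 1, 0.99, 0.98, 0.83, 0.74, 0.43, 0.04
lx·mx by age: 0, 0.594, 0.294, 0.332, 0.148, 0.129, 0.004
R0 = Σ lx·mx = 1.501 → 1.50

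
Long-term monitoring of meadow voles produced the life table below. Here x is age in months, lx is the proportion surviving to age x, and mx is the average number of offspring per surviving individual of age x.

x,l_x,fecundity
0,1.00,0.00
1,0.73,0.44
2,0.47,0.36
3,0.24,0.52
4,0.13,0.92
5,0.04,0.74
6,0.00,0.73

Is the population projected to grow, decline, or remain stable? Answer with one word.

declining

R0 = Σ lx·mx = 0 + 0.3212 + 0.1692 + 0.1248 + 0.1196 + 0.0296 + 0 = 0.7644
R0 < 1, so the population is declining.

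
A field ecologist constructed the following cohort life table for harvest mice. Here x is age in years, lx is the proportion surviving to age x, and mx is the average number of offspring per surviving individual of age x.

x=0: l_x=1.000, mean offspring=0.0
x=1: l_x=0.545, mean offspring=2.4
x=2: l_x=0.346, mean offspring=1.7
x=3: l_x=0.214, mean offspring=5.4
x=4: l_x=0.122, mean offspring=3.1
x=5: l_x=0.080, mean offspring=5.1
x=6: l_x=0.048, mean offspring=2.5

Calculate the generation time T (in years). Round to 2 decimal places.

2.58

lx·mx: 0, 1.308, 0.5882, 1.1556, 0.3782, 0.408, 0.12 → R0 = 3.958
x·lx·mx: 0, 1.308, 1.1764, 3.4668, 1.5128, 2.04, 0.72 → Σ = 10.224
T = 10.224 / 3.958 = 2.583123… → 2.58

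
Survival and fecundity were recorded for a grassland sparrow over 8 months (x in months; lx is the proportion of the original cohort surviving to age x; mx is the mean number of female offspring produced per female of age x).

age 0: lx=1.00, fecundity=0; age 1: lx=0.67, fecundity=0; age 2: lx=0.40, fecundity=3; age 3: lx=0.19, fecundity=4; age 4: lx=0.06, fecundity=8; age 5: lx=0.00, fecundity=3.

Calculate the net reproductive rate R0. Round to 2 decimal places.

2.44

lx·mx by age: 0, 0, 1.2, 0.76, 0.48, 0
R0 = Σ lx·mx = 2.44 → 2.44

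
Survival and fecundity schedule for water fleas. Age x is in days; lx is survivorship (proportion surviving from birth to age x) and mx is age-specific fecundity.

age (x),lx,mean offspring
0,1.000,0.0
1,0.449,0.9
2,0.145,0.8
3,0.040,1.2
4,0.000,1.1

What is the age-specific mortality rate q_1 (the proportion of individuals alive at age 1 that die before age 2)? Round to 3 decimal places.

0.677

q_1 = (l_1 − l_2) / l_1 = (0.449 − 0.145) / 0.449
     = 0.304 / 0.449 = 0.67706… → 0.677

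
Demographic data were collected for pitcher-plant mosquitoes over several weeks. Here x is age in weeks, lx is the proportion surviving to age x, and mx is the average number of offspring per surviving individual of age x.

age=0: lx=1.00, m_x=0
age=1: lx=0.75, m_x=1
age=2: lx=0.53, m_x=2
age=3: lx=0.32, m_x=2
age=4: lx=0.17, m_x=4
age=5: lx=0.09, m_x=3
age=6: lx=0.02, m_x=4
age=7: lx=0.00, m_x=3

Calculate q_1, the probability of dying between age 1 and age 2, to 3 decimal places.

0.293

q_1 = (l_1 − l_2) / l_1 = (0.75 − 0.53) / 0.75
     = 0.22 / 0.75 = 0.293333… → 0.293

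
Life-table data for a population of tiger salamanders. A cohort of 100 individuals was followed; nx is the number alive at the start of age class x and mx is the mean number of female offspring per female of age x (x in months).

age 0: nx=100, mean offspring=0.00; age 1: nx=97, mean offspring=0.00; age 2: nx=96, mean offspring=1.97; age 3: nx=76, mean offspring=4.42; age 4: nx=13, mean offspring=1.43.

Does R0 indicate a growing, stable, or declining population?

growing

lx = nx/n0 = nx/100: 1, 0.97, 0.96, 0.76, 0.13
R0 = Σ lx·mx = 0 + 0 + 1.8912 + 3.3592 + 0.1859 = 5.4363
R0 > 1, so the population is growing.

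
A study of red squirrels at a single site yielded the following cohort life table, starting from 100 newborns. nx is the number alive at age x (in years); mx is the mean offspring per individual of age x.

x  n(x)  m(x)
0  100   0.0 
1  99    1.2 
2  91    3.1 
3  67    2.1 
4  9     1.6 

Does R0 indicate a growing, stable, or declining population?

growing

lx = nx/n0 = nx/100: 1, 0.99, 0.91, 0.67, 0.09
R0 = Σ lx·mx = 0 + 1.188 + 2.821 + 1.407 + 0.144 = 5.56
R0 > 1, so the population is growing.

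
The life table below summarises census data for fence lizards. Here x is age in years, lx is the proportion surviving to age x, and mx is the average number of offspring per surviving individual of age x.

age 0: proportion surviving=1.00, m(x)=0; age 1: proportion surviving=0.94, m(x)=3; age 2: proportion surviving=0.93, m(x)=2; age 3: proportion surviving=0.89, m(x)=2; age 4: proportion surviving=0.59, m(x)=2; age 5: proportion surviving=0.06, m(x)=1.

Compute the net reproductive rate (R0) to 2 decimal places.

7.70

lx·mx by age: 0, 2.82, 1.86, 1.78, 1.18, 0.06
R0 = Σ lx·mx = 7.7 → 7.70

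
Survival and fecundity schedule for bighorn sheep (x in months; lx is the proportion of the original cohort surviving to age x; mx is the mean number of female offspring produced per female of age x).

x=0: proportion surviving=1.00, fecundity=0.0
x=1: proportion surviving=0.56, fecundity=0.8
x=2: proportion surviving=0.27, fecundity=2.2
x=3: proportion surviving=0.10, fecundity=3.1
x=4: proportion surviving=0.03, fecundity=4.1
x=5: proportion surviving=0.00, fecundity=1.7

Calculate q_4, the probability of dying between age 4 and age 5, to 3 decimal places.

1.000

q_4 = (l_4 − l_5) / l_4 = (0.03 − 0) / 0.03
     = 0.03 / 0.03 = 1 → 1.000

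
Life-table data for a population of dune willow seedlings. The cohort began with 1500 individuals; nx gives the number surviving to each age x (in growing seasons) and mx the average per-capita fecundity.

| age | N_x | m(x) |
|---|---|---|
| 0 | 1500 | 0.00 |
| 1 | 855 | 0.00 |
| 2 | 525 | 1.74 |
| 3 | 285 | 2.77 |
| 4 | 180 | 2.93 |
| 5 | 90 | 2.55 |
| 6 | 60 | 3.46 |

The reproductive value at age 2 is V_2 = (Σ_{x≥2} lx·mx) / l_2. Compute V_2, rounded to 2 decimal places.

lx = nx/n0 = nx/1500: 1, 0.57, 0.35, 0.19, 0.12, 0.06, 0.04
lx·mx for x ≥ 2: 0.609, 0.5263, 0.3516, 0.153, 0.1384 → sum = 1.7783
V_2 = 1.7783 / l_2 = 1.7783 / 0.35 = 5.080857… → 5.08

5.08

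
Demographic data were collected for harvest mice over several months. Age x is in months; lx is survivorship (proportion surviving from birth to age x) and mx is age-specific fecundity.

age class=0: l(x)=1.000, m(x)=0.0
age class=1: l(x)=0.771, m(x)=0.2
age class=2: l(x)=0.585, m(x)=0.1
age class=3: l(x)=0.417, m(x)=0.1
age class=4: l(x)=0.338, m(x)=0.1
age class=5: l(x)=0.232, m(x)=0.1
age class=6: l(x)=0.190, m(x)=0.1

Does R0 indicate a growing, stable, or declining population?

declining

R0 = Σ lx·mx = 0 + 0.1542 + 0.0585 + 0.0417 + 0.0338 + 0.0232 + 0.019 = 0.3304
R0 < 1, so the population is declining.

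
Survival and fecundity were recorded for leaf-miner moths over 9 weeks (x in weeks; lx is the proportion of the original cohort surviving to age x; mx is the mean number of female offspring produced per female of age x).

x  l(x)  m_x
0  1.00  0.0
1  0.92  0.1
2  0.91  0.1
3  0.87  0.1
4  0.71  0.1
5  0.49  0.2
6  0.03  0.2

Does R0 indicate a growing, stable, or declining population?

R0 = Σ lx·mx = 0 + 0.092 + 0.091 + 0.087 + 0.071 + 0.098 + 0.006 = 0.445
R0 < 1, so the population is declining.

declining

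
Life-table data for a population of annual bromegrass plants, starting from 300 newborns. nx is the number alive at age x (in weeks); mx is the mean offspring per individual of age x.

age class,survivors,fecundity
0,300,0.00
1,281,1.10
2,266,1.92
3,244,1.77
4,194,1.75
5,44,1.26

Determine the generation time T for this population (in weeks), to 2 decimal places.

2.59

lx = nx/n0 = nx/300: 1, 0.93667…, 0.88667…, 0.81333…, 0.64667…, 0.14667…
lx·mx: 0, 1.030333…, 1.7024…, 1.4396…, 1.131667…, 0.1848… → R0 = 5.4888…
x·lx·mx: 0, 1.030333…, 3.4048…, 4.3188…, 4.526667…, 0.924… → Σ = 14.2046…
T = 14.2046… / 5.4888… = 2.587925… → 2.59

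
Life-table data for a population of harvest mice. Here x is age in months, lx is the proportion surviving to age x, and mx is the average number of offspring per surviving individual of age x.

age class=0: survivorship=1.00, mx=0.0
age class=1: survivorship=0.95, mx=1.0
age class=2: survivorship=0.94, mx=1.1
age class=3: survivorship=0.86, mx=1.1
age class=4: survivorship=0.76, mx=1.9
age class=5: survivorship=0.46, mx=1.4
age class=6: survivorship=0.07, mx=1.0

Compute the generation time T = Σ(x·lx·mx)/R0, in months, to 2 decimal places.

3.00

lx·mx: 0, 0.95, 1.034, 0.946, 1.444, 0.644, 0.07 → R0 = 5.088
x·lx·mx: 0, 0.95, 2.068, 2.838, 5.776, 3.22, 0.42 → Σ = 15.272
T = 15.272 / 5.088 = 3.001572… → 3.00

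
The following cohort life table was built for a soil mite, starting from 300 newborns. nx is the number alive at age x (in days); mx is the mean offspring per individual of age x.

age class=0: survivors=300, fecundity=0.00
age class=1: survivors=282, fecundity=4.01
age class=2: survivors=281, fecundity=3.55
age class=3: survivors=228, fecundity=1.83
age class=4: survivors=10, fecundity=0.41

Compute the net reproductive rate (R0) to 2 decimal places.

8.50

lx = nx/n0 = nx/300: 1, 0.94, 0.93667…, 0.76, 0.03333…
lx·mx by age: 0, 3.7694, 3.325167…, 1.3908, 0.013667…
R0 = Σ lx·mx = 8.499033… → 8.50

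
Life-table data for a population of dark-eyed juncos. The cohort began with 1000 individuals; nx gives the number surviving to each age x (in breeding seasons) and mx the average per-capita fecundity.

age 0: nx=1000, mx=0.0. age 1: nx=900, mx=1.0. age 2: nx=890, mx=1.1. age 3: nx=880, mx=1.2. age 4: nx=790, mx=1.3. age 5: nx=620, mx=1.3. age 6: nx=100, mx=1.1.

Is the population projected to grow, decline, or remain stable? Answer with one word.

lx = nx/n0 = nx/1000: 1, 0.9, 0.89, 0.88, 0.79, 0.62, 0.1
R0 = Σ lx·mx = 0 + 0.9 + 0.979 + 1.056 + 1.027 + 0.806 + 0.11 = 4.878
R0 > 1, so the population is growing.

growing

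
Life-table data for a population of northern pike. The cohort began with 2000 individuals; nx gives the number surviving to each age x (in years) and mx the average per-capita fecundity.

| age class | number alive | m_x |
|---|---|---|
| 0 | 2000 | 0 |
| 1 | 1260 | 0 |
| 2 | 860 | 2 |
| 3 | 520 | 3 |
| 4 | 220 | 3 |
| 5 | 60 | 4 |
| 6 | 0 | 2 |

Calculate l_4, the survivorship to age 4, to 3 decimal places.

0.110

l_4 = n_4/n_0 = 220/2000 = 0.11 → 0.110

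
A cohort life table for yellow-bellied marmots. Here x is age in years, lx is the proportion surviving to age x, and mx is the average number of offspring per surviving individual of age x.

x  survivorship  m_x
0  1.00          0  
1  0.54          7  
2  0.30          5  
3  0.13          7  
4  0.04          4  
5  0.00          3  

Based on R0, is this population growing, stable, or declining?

R0 = Σ lx·mx = 0 + 3.78 + 1.5 + 0.91 + 0.16 + 0 = 6.35
R0 > 1, so the population is growing.

growing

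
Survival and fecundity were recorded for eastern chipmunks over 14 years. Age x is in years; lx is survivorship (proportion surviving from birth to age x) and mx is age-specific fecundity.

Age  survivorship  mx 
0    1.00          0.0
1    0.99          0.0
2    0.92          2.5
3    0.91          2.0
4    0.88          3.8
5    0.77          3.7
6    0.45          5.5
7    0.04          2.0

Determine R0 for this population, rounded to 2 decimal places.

12.87

lx·mx by age: 0, 0, 2.3, 1.82, 3.344, 2.849, 2.475, 0.08
R0 = Σ lx·mx = 12.868 → 12.87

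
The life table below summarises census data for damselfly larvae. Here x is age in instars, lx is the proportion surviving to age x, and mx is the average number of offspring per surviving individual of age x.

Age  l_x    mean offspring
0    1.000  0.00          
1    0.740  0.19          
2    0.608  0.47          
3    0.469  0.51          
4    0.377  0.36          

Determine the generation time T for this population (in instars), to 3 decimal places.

lx·mx: 0, 0.1406, 0.28576, 0.23919, 0.13572 → R0 = 0.80127
x·lx·mx: 0, 0.1406, 0.57152, 0.71757, 0.54288 → Σ = 1.97257
T = 1.97257 / 0.80127 = 2.461804… → 2.462

2.462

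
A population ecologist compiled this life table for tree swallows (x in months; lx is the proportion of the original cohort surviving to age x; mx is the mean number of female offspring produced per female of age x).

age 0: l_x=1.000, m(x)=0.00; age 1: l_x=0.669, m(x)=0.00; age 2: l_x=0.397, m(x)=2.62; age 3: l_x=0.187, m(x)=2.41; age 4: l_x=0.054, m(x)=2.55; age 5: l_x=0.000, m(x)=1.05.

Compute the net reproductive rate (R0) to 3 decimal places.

1.629

lx·mx by age: 0, 0, 1.04014, 0.45067, 0.1377, 0
R0 = Σ lx·mx = 1.62851 → 1.629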